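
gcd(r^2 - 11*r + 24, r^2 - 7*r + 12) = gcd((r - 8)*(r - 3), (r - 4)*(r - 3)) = r - 3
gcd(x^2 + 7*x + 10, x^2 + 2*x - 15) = x + 5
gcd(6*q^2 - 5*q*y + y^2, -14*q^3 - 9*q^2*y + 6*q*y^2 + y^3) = -2*q + y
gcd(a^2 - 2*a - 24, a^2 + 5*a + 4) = a + 4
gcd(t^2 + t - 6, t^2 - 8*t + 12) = t - 2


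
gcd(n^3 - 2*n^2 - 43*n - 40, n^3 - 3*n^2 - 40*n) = n^2 - 3*n - 40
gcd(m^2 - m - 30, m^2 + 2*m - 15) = m + 5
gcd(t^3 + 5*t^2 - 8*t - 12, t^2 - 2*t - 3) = t + 1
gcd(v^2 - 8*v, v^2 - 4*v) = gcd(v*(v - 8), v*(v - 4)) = v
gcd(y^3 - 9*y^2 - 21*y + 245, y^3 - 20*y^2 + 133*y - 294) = y^2 - 14*y + 49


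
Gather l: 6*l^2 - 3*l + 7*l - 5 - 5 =6*l^2 + 4*l - 10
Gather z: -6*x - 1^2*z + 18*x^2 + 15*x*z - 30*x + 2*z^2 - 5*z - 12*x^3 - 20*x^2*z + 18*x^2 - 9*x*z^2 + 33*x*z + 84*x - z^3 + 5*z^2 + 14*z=-12*x^3 + 36*x^2 + 48*x - z^3 + z^2*(7 - 9*x) + z*(-20*x^2 + 48*x + 8)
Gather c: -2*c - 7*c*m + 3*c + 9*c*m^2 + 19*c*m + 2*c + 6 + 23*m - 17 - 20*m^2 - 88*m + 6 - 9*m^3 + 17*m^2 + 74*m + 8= c*(9*m^2 + 12*m + 3) - 9*m^3 - 3*m^2 + 9*m + 3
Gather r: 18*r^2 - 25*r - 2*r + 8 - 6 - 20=18*r^2 - 27*r - 18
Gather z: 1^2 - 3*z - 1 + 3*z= 0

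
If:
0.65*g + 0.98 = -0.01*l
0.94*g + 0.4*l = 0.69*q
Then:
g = -0.0275339185953711*q - 1.56424581005587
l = 1.78970470869912*q + 3.67597765363128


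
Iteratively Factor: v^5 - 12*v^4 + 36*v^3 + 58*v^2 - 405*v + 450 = (v - 3)*(v^4 - 9*v^3 + 9*v^2 + 85*v - 150) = (v - 3)*(v + 3)*(v^3 - 12*v^2 + 45*v - 50) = (v - 3)*(v - 2)*(v + 3)*(v^2 - 10*v + 25) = (v - 5)*(v - 3)*(v - 2)*(v + 3)*(v - 5)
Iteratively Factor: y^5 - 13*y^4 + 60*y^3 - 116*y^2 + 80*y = (y - 4)*(y^4 - 9*y^3 + 24*y^2 - 20*y) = (y - 4)*(y - 2)*(y^3 - 7*y^2 + 10*y) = y*(y - 4)*(y - 2)*(y^2 - 7*y + 10) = y*(y - 4)*(y - 2)^2*(y - 5)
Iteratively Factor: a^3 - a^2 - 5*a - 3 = (a + 1)*(a^2 - 2*a - 3) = (a + 1)^2*(a - 3)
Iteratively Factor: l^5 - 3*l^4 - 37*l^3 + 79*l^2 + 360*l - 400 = (l - 1)*(l^4 - 2*l^3 - 39*l^2 + 40*l + 400) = (l - 5)*(l - 1)*(l^3 + 3*l^2 - 24*l - 80) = (l - 5)*(l - 1)*(l + 4)*(l^2 - l - 20) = (l - 5)*(l - 1)*(l + 4)^2*(l - 5)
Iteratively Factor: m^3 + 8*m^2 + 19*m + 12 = (m + 3)*(m^2 + 5*m + 4) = (m + 1)*(m + 3)*(m + 4)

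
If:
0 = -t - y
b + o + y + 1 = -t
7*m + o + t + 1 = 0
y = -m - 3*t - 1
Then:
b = 13*y - 7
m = 2*y - 1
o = 6 - 13*y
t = -y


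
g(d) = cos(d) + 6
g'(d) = -sin(d)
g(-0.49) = 6.88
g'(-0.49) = 0.47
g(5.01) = 6.29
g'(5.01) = 0.96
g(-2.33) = 5.31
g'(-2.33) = 0.73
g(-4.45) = 5.74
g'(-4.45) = -0.97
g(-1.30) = 6.27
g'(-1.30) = 0.96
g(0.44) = 6.90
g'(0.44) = -0.43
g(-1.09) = 6.46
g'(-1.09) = 0.89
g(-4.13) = 5.45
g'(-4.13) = -0.84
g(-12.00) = 6.84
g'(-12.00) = -0.54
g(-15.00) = 5.24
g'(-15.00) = 0.65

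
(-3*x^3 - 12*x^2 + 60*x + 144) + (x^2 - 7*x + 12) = -3*x^3 - 11*x^2 + 53*x + 156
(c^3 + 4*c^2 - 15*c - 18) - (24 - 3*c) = c^3 + 4*c^2 - 12*c - 42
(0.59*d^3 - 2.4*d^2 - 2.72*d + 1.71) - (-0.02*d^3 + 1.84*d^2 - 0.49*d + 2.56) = 0.61*d^3 - 4.24*d^2 - 2.23*d - 0.85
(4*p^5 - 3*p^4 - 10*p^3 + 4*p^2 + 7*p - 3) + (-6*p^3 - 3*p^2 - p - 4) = 4*p^5 - 3*p^4 - 16*p^3 + p^2 + 6*p - 7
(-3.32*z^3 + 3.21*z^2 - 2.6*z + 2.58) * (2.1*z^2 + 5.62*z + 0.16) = -6.972*z^5 - 11.9174*z^4 + 12.049*z^3 - 8.6804*z^2 + 14.0836*z + 0.4128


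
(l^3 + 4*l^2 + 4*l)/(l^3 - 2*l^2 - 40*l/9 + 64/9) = 9*l*(l + 2)/(9*l^2 - 36*l + 32)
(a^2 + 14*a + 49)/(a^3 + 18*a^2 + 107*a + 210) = (a + 7)/(a^2 + 11*a + 30)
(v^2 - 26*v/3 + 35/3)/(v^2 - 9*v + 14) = (v - 5/3)/(v - 2)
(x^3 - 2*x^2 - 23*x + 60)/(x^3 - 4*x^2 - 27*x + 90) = (x - 4)/(x - 6)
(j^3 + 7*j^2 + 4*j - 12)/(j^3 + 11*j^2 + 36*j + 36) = (j - 1)/(j + 3)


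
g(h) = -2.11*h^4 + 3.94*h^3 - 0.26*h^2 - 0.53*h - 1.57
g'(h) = -8.44*h^3 + 11.82*h^2 - 0.52*h - 0.53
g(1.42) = -0.14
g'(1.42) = -1.60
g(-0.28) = -1.54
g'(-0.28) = 0.73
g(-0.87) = -5.11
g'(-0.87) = 14.43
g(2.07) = -7.57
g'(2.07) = -25.82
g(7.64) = -5452.57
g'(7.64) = -3078.34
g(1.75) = -1.97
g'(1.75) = -10.47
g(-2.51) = -147.93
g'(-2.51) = 208.71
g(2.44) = -21.97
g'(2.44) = -54.03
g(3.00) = -70.03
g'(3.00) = -123.59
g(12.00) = -36990.01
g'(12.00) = -12889.01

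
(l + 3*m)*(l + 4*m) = l^2 + 7*l*m + 12*m^2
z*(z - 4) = z^2 - 4*z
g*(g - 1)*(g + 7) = g^3 + 6*g^2 - 7*g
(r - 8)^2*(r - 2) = r^3 - 18*r^2 + 96*r - 128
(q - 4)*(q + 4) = q^2 - 16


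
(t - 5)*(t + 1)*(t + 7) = t^3 + 3*t^2 - 33*t - 35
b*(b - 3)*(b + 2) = b^3 - b^2 - 6*b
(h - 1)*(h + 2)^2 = h^3 + 3*h^2 - 4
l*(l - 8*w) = l^2 - 8*l*w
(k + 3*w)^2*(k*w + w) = k^3*w + 6*k^2*w^2 + k^2*w + 9*k*w^3 + 6*k*w^2 + 9*w^3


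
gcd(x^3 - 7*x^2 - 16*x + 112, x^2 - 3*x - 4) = x - 4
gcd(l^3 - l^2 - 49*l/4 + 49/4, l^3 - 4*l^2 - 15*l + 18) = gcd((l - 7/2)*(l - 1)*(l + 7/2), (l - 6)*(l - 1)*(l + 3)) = l - 1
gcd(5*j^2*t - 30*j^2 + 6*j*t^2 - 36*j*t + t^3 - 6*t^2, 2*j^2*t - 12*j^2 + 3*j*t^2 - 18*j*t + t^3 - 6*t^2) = j*t - 6*j + t^2 - 6*t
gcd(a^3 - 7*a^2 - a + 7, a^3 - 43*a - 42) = a^2 - 6*a - 7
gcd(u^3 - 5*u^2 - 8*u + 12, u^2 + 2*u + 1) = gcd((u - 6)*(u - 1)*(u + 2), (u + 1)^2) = 1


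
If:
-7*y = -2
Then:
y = 2/7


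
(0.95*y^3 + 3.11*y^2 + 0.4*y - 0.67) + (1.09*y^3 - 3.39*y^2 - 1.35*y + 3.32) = 2.04*y^3 - 0.28*y^2 - 0.95*y + 2.65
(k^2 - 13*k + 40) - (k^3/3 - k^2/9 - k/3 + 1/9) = -k^3/3 + 10*k^2/9 - 38*k/3 + 359/9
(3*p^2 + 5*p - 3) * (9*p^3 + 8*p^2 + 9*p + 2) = 27*p^5 + 69*p^4 + 40*p^3 + 27*p^2 - 17*p - 6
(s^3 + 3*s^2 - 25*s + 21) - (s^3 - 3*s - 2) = 3*s^2 - 22*s + 23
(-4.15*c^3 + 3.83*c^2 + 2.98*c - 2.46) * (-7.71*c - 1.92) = 31.9965*c^4 - 21.5613*c^3 - 30.3294*c^2 + 13.245*c + 4.7232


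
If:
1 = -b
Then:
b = -1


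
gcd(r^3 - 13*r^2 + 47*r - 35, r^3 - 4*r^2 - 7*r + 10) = r^2 - 6*r + 5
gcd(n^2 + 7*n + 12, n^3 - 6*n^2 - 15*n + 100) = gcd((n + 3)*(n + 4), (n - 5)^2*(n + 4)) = n + 4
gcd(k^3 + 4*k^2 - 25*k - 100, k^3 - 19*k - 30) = k - 5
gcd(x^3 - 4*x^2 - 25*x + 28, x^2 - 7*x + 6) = x - 1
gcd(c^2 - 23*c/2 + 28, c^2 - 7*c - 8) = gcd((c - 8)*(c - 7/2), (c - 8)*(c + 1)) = c - 8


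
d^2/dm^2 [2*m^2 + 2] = 4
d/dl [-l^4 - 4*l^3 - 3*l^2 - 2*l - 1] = -4*l^3 - 12*l^2 - 6*l - 2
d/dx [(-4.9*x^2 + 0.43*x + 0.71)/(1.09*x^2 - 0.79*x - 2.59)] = (3.4023*x^2 + 23.8342*x - 0.5528)/(1.1881*x^4 - 1.7222*x^3 - 5.0221*x^2 + 4.0922*x + 6.7081)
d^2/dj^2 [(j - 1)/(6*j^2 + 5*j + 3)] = 2*((1 - 18*j)*(6*j^2 + 5*j + 3) + (j - 1)*(12*j + 5)^2)/(6*j^2 + 5*j + 3)^3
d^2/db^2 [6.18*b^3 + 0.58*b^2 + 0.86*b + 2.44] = 37.08*b + 1.16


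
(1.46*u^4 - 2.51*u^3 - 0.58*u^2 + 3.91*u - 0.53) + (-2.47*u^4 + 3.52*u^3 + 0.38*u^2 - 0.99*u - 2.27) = -1.01*u^4 + 1.01*u^3 - 0.2*u^2 + 2.92*u - 2.8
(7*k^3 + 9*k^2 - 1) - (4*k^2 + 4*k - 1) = 7*k^3 + 5*k^2 - 4*k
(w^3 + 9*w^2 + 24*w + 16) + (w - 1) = w^3 + 9*w^2 + 25*w + 15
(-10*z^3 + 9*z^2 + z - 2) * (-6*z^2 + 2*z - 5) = 60*z^5 - 74*z^4 + 62*z^3 - 31*z^2 - 9*z + 10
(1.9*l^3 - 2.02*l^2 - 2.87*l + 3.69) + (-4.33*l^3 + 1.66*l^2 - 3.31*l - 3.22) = -2.43*l^3 - 0.36*l^2 - 6.18*l + 0.47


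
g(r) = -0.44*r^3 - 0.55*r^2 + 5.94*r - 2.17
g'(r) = -1.32*r^2 - 1.1*r + 5.94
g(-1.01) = -8.28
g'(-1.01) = 5.70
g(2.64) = 1.58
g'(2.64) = -6.16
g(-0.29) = -3.93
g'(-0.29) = 6.15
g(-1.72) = -11.78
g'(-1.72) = 3.93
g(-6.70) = 65.68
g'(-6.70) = -45.94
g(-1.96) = -12.61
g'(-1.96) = 3.03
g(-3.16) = -12.55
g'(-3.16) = -3.76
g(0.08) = -1.70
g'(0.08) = 5.84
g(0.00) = -2.17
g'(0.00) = 5.94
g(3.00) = -1.18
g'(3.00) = -9.24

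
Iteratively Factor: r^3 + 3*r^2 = (r + 3)*(r^2) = r*(r + 3)*(r)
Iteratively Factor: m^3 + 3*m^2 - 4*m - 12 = (m + 2)*(m^2 + m - 6) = (m + 2)*(m + 3)*(m - 2)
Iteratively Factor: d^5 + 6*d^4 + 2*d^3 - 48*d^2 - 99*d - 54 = (d + 3)*(d^4 + 3*d^3 - 7*d^2 - 27*d - 18) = (d + 2)*(d + 3)*(d^3 + d^2 - 9*d - 9) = (d + 2)*(d + 3)^2*(d^2 - 2*d - 3) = (d + 1)*(d + 2)*(d + 3)^2*(d - 3)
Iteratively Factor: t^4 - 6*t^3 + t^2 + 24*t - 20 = (t - 5)*(t^3 - t^2 - 4*t + 4) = (t - 5)*(t - 2)*(t^2 + t - 2) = (t - 5)*(t - 2)*(t - 1)*(t + 2)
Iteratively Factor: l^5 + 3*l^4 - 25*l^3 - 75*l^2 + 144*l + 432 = (l + 3)*(l^4 - 25*l^2 + 144) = (l - 3)*(l + 3)*(l^3 + 3*l^2 - 16*l - 48) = (l - 3)*(l + 3)^2*(l^2 - 16) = (l - 3)*(l + 3)^2*(l + 4)*(l - 4)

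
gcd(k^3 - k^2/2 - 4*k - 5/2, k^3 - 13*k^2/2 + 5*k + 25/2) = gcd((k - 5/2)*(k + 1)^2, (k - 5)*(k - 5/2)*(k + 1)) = k^2 - 3*k/2 - 5/2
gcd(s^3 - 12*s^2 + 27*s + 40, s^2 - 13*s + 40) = s^2 - 13*s + 40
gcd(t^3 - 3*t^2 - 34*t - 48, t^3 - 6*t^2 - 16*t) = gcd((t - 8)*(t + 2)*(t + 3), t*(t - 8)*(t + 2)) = t^2 - 6*t - 16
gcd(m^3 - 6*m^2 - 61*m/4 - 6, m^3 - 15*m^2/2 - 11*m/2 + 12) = m^2 - 13*m/2 - 12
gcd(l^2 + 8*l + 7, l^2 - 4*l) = 1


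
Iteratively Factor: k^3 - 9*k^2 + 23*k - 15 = (k - 1)*(k^2 - 8*k + 15) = (k - 3)*(k - 1)*(k - 5)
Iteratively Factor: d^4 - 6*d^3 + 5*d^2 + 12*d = (d)*(d^3 - 6*d^2 + 5*d + 12) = d*(d - 3)*(d^2 - 3*d - 4) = d*(d - 3)*(d + 1)*(d - 4)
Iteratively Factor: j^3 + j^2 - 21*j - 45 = (j - 5)*(j^2 + 6*j + 9) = (j - 5)*(j + 3)*(j + 3)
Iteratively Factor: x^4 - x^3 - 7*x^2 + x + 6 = (x - 3)*(x^3 + 2*x^2 - x - 2) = (x - 3)*(x - 1)*(x^2 + 3*x + 2) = (x - 3)*(x - 1)*(x + 1)*(x + 2)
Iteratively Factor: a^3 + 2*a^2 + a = (a + 1)*(a^2 + a) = a*(a + 1)*(a + 1)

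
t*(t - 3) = t^2 - 3*t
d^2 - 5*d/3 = d*(d - 5/3)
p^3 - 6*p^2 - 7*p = p*(p - 7)*(p + 1)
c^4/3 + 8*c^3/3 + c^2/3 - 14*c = c*(c/3 + 1)*(c - 2)*(c + 7)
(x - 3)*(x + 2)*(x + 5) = x^3 + 4*x^2 - 11*x - 30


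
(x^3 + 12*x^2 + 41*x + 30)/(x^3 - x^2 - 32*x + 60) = (x^2 + 6*x + 5)/(x^2 - 7*x + 10)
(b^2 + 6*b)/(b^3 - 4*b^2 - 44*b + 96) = b/(b^2 - 10*b + 16)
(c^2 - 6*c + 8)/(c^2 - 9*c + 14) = (c - 4)/(c - 7)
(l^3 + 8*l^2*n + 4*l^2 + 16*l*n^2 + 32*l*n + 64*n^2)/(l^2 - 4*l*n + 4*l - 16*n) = (l^2 + 8*l*n + 16*n^2)/(l - 4*n)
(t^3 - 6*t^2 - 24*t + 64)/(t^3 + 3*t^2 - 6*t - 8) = (t - 8)/(t + 1)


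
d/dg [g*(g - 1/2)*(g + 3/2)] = 3*g^2 + 2*g - 3/4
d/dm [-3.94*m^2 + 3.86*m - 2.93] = 3.86 - 7.88*m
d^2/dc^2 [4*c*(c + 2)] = 8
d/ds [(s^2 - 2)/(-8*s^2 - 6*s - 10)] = (-3*s^2 - 26*s - 6)/(2*(16*s^4 + 24*s^3 + 49*s^2 + 30*s + 25))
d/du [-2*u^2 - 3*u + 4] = -4*u - 3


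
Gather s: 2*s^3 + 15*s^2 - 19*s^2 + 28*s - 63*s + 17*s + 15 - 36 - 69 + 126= 2*s^3 - 4*s^2 - 18*s + 36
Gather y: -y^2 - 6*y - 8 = -y^2 - 6*y - 8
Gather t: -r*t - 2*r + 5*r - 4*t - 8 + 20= 3*r + t*(-r - 4) + 12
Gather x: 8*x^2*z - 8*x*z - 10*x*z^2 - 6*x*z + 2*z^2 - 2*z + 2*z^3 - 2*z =8*x^2*z + x*(-10*z^2 - 14*z) + 2*z^3 + 2*z^2 - 4*z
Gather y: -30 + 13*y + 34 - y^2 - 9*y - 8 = -y^2 + 4*y - 4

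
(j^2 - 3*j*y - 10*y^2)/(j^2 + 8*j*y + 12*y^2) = (j - 5*y)/(j + 6*y)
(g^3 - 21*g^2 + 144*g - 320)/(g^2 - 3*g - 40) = (g^2 - 13*g + 40)/(g + 5)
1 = 1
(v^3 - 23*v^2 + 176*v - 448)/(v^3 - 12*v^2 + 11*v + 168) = (v - 8)/(v + 3)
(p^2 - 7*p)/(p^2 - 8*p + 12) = p*(p - 7)/(p^2 - 8*p + 12)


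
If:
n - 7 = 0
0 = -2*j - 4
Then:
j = -2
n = 7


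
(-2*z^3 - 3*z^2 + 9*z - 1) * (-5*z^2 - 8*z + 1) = 10*z^5 + 31*z^4 - 23*z^3 - 70*z^2 + 17*z - 1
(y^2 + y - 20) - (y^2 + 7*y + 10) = -6*y - 30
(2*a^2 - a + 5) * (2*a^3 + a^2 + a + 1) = 4*a^5 + 11*a^3 + 6*a^2 + 4*a + 5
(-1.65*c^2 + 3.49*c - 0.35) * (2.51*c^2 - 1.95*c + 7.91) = -4.1415*c^4 + 11.9774*c^3 - 20.7355*c^2 + 28.2884*c - 2.7685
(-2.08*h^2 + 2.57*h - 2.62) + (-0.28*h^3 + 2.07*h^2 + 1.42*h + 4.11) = -0.28*h^3 - 0.0100000000000002*h^2 + 3.99*h + 1.49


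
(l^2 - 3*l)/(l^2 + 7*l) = (l - 3)/(l + 7)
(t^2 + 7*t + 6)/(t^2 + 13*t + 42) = (t + 1)/(t + 7)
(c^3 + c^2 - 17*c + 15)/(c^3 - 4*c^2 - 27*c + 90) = (c - 1)/(c - 6)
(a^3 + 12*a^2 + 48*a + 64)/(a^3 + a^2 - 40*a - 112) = (a + 4)/(a - 7)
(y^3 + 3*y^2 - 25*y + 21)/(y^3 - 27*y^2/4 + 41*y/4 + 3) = 4*(y^2 + 6*y - 7)/(4*y^2 - 15*y - 4)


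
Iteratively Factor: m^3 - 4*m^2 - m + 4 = (m + 1)*(m^2 - 5*m + 4) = (m - 1)*(m + 1)*(m - 4)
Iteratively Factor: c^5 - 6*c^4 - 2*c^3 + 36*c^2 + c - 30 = (c + 1)*(c^4 - 7*c^3 + 5*c^2 + 31*c - 30) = (c - 1)*(c + 1)*(c^3 - 6*c^2 - c + 30) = (c - 1)*(c + 1)*(c + 2)*(c^2 - 8*c + 15) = (c - 3)*(c - 1)*(c + 1)*(c + 2)*(c - 5)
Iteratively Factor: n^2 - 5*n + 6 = (n - 3)*(n - 2)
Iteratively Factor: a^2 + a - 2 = (a + 2)*(a - 1)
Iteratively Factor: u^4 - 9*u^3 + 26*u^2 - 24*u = (u - 3)*(u^3 - 6*u^2 + 8*u) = (u - 4)*(u - 3)*(u^2 - 2*u) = (u - 4)*(u - 3)*(u - 2)*(u)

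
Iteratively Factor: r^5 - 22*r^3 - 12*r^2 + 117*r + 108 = (r + 3)*(r^4 - 3*r^3 - 13*r^2 + 27*r + 36) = (r + 3)^2*(r^3 - 6*r^2 + 5*r + 12) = (r - 4)*(r + 3)^2*(r^2 - 2*r - 3) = (r - 4)*(r + 1)*(r + 3)^2*(r - 3)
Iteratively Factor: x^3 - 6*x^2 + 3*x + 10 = (x - 5)*(x^2 - x - 2) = (x - 5)*(x - 2)*(x + 1)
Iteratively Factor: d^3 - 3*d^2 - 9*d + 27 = (d - 3)*(d^2 - 9) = (d - 3)*(d + 3)*(d - 3)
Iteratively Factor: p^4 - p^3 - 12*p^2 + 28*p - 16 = (p - 1)*(p^3 - 12*p + 16) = (p - 2)*(p - 1)*(p^2 + 2*p - 8) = (p - 2)*(p - 1)*(p + 4)*(p - 2)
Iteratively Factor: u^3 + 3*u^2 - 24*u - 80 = (u - 5)*(u^2 + 8*u + 16) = (u - 5)*(u + 4)*(u + 4)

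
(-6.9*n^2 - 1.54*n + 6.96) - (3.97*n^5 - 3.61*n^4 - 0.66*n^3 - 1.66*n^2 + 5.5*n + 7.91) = -3.97*n^5 + 3.61*n^4 + 0.66*n^3 - 5.24*n^2 - 7.04*n - 0.95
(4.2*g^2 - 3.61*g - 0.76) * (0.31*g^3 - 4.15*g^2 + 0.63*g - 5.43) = 1.302*g^5 - 18.5491*g^4 + 17.3919*g^3 - 21.9263*g^2 + 19.1235*g + 4.1268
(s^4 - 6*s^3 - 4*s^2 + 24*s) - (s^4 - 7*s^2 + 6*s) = -6*s^3 + 3*s^2 + 18*s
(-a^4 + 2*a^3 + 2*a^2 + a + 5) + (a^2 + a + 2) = -a^4 + 2*a^3 + 3*a^2 + 2*a + 7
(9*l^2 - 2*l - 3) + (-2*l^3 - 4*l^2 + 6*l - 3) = -2*l^3 + 5*l^2 + 4*l - 6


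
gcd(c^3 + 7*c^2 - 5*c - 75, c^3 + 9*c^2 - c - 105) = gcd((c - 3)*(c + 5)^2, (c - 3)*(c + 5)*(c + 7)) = c^2 + 2*c - 15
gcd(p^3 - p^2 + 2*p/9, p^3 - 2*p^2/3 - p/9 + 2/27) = p^2 - p + 2/9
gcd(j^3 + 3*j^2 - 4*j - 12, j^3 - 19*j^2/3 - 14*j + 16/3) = j + 2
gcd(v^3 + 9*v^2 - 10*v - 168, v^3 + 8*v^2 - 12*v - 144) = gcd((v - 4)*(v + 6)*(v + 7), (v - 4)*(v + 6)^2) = v^2 + 2*v - 24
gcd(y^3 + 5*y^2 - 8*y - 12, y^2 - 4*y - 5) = y + 1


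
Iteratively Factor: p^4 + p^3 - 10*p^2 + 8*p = (p)*(p^3 + p^2 - 10*p + 8) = p*(p + 4)*(p^2 - 3*p + 2) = p*(p - 2)*(p + 4)*(p - 1)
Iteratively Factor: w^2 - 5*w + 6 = (w - 2)*(w - 3)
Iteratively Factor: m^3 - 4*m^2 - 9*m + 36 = (m + 3)*(m^2 - 7*m + 12) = (m - 3)*(m + 3)*(m - 4)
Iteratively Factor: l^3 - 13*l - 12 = (l + 1)*(l^2 - l - 12) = (l - 4)*(l + 1)*(l + 3)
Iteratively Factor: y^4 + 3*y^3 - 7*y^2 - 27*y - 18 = (y + 1)*(y^3 + 2*y^2 - 9*y - 18) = (y - 3)*(y + 1)*(y^2 + 5*y + 6) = (y - 3)*(y + 1)*(y + 3)*(y + 2)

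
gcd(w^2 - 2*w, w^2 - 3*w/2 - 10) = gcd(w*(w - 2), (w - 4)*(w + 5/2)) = 1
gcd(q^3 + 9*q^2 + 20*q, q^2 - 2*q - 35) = q + 5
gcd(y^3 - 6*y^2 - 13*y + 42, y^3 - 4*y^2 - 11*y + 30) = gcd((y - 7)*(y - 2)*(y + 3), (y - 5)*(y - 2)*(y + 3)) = y^2 + y - 6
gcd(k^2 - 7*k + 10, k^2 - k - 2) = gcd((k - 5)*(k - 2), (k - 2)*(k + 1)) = k - 2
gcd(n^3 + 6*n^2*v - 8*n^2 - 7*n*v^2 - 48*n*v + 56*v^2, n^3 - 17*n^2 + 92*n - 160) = n - 8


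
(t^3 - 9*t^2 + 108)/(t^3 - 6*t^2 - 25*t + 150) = (t^2 - 3*t - 18)/(t^2 - 25)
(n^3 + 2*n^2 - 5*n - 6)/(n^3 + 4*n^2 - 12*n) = (n^2 + 4*n + 3)/(n*(n + 6))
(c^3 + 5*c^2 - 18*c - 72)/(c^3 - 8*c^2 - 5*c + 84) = (c + 6)/(c - 7)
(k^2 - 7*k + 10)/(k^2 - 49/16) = 16*(k^2 - 7*k + 10)/(16*k^2 - 49)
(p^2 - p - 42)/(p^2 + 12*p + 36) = (p - 7)/(p + 6)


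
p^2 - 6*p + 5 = (p - 5)*(p - 1)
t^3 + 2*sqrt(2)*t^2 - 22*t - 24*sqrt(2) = (t - 3*sqrt(2))*(t + sqrt(2))*(t + 4*sqrt(2))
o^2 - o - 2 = (o - 2)*(o + 1)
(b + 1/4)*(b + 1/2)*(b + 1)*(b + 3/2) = b^4 + 13*b^3/4 + 7*b^2/2 + 23*b/16 + 3/16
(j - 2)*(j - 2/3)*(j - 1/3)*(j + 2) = j^4 - j^3 - 34*j^2/9 + 4*j - 8/9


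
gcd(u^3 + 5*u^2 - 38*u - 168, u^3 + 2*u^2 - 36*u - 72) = u - 6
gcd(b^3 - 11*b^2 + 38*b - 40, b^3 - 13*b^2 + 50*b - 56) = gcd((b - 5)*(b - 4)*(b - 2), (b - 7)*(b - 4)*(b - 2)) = b^2 - 6*b + 8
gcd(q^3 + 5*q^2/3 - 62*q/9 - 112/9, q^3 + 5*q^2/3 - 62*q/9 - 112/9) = q^3 + 5*q^2/3 - 62*q/9 - 112/9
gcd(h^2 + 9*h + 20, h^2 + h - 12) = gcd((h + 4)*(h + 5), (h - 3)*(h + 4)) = h + 4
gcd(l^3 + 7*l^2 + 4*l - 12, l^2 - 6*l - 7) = 1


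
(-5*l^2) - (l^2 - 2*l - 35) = -6*l^2 + 2*l + 35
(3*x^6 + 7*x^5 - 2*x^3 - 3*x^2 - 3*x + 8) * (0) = 0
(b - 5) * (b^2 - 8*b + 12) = b^3 - 13*b^2 + 52*b - 60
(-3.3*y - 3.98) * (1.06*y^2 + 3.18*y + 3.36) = -3.498*y^3 - 14.7128*y^2 - 23.7444*y - 13.3728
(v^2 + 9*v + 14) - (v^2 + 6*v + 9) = 3*v + 5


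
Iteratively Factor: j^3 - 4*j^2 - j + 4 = (j - 4)*(j^2 - 1) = (j - 4)*(j - 1)*(j + 1)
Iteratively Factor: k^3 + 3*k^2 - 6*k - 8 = (k - 2)*(k^2 + 5*k + 4) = (k - 2)*(k + 4)*(k + 1)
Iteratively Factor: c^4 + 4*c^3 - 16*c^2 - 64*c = (c + 4)*(c^3 - 16*c) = (c + 4)^2*(c^2 - 4*c) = (c - 4)*(c + 4)^2*(c)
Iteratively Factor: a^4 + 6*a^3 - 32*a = (a - 2)*(a^3 + 8*a^2 + 16*a) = a*(a - 2)*(a^2 + 8*a + 16) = a*(a - 2)*(a + 4)*(a + 4)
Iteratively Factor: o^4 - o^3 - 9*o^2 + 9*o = (o - 3)*(o^3 + 2*o^2 - 3*o) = (o - 3)*(o - 1)*(o^2 + 3*o) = (o - 3)*(o - 1)*(o + 3)*(o)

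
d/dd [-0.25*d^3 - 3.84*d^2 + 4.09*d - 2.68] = -0.75*d^2 - 7.68*d + 4.09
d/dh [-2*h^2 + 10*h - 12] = 10 - 4*h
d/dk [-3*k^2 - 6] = -6*k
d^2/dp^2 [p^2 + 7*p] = 2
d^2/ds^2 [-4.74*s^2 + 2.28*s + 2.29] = -9.48000000000000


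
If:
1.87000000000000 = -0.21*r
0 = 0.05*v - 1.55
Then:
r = -8.90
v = 31.00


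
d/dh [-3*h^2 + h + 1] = 1 - 6*h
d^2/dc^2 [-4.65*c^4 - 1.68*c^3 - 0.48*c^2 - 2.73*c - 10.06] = -55.8*c^2 - 10.08*c - 0.96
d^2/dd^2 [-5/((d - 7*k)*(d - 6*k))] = 10*(-(d - 7*k)^2 - (d - 7*k)*(d - 6*k) - (d - 6*k)^2)/((d - 7*k)^3*(d - 6*k)^3)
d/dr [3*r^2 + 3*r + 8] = 6*r + 3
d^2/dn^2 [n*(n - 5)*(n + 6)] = 6*n + 2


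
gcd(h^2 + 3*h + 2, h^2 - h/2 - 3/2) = h + 1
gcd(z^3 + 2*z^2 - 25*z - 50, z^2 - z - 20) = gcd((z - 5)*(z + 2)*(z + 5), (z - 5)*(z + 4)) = z - 5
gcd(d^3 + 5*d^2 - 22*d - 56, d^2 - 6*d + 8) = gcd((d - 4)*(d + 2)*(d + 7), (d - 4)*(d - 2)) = d - 4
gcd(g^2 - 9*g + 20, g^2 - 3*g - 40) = 1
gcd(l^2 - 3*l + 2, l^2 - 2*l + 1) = l - 1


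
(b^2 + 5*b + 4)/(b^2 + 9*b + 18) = (b^2 + 5*b + 4)/(b^2 + 9*b + 18)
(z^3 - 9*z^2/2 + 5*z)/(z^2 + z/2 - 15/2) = z*(z - 2)/(z + 3)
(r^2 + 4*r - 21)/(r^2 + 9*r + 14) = (r - 3)/(r + 2)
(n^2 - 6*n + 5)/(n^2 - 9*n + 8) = (n - 5)/(n - 8)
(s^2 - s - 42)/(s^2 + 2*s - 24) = (s - 7)/(s - 4)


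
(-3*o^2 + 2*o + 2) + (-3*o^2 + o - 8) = -6*o^2 + 3*o - 6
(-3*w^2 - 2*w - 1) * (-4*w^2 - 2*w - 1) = 12*w^4 + 14*w^3 + 11*w^2 + 4*w + 1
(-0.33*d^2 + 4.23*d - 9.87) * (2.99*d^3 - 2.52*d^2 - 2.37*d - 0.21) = -0.9867*d^5 + 13.4793*d^4 - 39.3888*d^3 + 14.9166*d^2 + 22.5036*d + 2.0727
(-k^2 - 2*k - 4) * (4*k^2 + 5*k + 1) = -4*k^4 - 13*k^3 - 27*k^2 - 22*k - 4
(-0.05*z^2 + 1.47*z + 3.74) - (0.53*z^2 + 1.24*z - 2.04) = -0.58*z^2 + 0.23*z + 5.78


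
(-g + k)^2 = g^2 - 2*g*k + k^2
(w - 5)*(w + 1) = w^2 - 4*w - 5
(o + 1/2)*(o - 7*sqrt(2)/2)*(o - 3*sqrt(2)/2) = o^3 - 5*sqrt(2)*o^2 + o^2/2 - 5*sqrt(2)*o/2 + 21*o/2 + 21/4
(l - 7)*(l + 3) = l^2 - 4*l - 21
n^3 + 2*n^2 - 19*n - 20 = (n - 4)*(n + 1)*(n + 5)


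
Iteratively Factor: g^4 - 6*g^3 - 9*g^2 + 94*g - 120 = (g - 2)*(g^3 - 4*g^2 - 17*g + 60) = (g - 3)*(g - 2)*(g^2 - g - 20) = (g - 5)*(g - 3)*(g - 2)*(g + 4)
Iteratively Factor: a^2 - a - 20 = (a - 5)*(a + 4)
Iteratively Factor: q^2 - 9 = (q + 3)*(q - 3)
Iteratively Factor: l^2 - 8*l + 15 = (l - 3)*(l - 5)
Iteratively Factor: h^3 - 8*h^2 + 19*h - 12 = (h - 1)*(h^2 - 7*h + 12) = (h - 3)*(h - 1)*(h - 4)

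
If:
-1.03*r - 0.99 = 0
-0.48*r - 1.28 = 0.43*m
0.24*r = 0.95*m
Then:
No Solution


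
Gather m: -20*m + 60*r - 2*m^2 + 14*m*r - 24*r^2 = -2*m^2 + m*(14*r - 20) - 24*r^2 + 60*r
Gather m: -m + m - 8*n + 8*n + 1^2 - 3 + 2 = 0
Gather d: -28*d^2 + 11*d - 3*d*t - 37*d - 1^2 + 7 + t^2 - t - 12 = -28*d^2 + d*(-3*t - 26) + t^2 - t - 6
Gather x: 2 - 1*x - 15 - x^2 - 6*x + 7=-x^2 - 7*x - 6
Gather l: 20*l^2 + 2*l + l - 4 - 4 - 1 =20*l^2 + 3*l - 9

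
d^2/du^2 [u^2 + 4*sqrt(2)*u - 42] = 2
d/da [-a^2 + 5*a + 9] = 5 - 2*a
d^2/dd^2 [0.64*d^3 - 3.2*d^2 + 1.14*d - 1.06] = 3.84*d - 6.4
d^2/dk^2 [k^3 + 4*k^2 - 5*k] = 6*k + 8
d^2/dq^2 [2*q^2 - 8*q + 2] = 4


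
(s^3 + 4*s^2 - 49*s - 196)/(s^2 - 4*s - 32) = (s^2 - 49)/(s - 8)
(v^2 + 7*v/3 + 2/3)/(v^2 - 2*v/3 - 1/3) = (v + 2)/(v - 1)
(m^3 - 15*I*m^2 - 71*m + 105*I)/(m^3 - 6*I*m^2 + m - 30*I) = (m - 7*I)/(m + 2*I)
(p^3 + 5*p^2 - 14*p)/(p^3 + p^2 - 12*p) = (p^2 + 5*p - 14)/(p^2 + p - 12)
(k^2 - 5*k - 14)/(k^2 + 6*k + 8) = (k - 7)/(k + 4)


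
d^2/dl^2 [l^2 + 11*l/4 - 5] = 2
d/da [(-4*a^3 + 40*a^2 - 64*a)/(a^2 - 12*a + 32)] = 4*(-a^2 + 8*a - 8)/(a^2 - 8*a + 16)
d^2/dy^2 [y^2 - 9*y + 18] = 2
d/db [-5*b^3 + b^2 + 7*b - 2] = -15*b^2 + 2*b + 7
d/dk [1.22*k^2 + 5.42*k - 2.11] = 2.44*k + 5.42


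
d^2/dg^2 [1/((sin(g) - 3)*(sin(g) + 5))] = (-4*sin(g)^4 - 6*sin(g)^3 - 58*sin(g)^2 - 18*sin(g) + 38)/((sin(g) - 3)^3*(sin(g) + 5)^3)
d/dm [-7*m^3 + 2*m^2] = m*(4 - 21*m)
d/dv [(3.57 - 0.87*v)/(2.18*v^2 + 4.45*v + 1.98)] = (1.8966*v^2 - 15.5652*v - 17.6091)/(4.7524*v^4 + 19.402*v^3 + 28.4353*v^2 + 17.622*v + 3.9204)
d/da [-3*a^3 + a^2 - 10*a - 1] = -9*a^2 + 2*a - 10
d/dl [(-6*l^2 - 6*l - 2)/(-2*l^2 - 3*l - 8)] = 2*(3*l^2 + 44*l + 21)/(4*l^4 + 12*l^3 + 41*l^2 + 48*l + 64)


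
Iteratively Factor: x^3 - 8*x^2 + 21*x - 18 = (x - 3)*(x^2 - 5*x + 6) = (x - 3)^2*(x - 2)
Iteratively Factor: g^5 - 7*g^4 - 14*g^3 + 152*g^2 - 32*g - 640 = (g + 4)*(g^4 - 11*g^3 + 30*g^2 + 32*g - 160) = (g - 5)*(g + 4)*(g^3 - 6*g^2 + 32) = (g - 5)*(g - 4)*(g + 4)*(g^2 - 2*g - 8) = (g - 5)*(g - 4)*(g + 2)*(g + 4)*(g - 4)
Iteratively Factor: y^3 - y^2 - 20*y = (y + 4)*(y^2 - 5*y) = (y - 5)*(y + 4)*(y)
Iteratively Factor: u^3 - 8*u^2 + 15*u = (u - 3)*(u^2 - 5*u) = (u - 5)*(u - 3)*(u)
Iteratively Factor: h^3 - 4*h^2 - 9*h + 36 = (h - 4)*(h^2 - 9) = (h - 4)*(h + 3)*(h - 3)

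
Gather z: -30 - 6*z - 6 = -6*z - 36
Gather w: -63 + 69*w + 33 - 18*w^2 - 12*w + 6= -18*w^2 + 57*w - 24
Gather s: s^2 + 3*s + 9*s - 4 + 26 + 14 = s^2 + 12*s + 36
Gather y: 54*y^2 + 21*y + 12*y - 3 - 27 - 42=54*y^2 + 33*y - 72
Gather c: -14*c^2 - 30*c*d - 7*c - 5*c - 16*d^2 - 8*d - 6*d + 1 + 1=-14*c^2 + c*(-30*d - 12) - 16*d^2 - 14*d + 2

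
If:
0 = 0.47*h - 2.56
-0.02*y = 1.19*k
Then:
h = 5.45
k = -0.0168067226890756*y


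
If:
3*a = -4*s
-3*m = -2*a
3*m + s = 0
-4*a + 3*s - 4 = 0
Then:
No Solution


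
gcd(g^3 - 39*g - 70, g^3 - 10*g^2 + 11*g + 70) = g^2 - 5*g - 14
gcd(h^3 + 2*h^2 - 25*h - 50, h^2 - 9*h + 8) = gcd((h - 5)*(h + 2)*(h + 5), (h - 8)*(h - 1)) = 1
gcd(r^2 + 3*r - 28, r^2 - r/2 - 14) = r - 4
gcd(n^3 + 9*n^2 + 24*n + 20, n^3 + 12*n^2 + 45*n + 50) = n^2 + 7*n + 10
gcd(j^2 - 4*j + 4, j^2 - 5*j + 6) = j - 2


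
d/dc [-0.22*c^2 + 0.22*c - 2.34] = 0.22 - 0.44*c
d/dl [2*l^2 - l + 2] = 4*l - 1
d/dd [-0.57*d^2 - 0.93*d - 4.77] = -1.14*d - 0.93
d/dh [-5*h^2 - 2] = -10*h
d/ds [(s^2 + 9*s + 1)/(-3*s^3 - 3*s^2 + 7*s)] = (3*s^4 + 54*s^3 + 43*s^2 + 6*s - 7)/(s^2*(9*s^4 + 18*s^3 - 33*s^2 - 42*s + 49))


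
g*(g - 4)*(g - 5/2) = g^3 - 13*g^2/2 + 10*g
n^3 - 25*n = n*(n - 5)*(n + 5)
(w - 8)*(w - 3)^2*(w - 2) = w^4 - 16*w^3 + 85*w^2 - 186*w + 144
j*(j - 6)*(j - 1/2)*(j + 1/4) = j^4 - 25*j^3/4 + 11*j^2/8 + 3*j/4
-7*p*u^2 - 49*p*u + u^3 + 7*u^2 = u*(-7*p + u)*(u + 7)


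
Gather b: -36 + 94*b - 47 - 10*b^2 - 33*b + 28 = -10*b^2 + 61*b - 55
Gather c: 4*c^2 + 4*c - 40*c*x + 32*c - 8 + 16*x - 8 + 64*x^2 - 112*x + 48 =4*c^2 + c*(36 - 40*x) + 64*x^2 - 96*x + 32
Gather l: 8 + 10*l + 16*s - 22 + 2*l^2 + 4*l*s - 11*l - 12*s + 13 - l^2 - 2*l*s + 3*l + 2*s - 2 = l^2 + l*(2*s + 2) + 6*s - 3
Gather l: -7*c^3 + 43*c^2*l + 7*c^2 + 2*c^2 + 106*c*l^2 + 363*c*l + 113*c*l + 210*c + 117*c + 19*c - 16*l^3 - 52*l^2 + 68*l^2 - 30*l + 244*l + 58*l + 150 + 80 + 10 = -7*c^3 + 9*c^2 + 346*c - 16*l^3 + l^2*(106*c + 16) + l*(43*c^2 + 476*c + 272) + 240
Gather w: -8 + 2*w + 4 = 2*w - 4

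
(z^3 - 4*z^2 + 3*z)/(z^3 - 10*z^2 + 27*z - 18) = z/(z - 6)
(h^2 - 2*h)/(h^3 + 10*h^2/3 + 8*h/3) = 3*(h - 2)/(3*h^2 + 10*h + 8)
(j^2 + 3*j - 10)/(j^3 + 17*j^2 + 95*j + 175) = (j - 2)/(j^2 + 12*j + 35)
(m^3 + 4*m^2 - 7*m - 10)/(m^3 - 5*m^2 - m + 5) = (m^2 + 3*m - 10)/(m^2 - 6*m + 5)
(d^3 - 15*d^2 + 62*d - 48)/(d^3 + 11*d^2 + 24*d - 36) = (d^2 - 14*d + 48)/(d^2 + 12*d + 36)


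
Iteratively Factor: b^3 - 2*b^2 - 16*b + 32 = (b + 4)*(b^2 - 6*b + 8) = (b - 4)*(b + 4)*(b - 2)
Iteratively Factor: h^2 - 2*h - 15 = (h + 3)*(h - 5)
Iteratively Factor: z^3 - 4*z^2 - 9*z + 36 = (z + 3)*(z^2 - 7*z + 12) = (z - 3)*(z + 3)*(z - 4)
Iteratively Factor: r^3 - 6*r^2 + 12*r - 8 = (r - 2)*(r^2 - 4*r + 4) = (r - 2)^2*(r - 2)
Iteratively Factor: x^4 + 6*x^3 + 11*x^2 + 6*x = (x)*(x^3 + 6*x^2 + 11*x + 6) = x*(x + 3)*(x^2 + 3*x + 2) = x*(x + 1)*(x + 3)*(x + 2)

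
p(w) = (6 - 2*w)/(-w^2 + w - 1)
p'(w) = (6 - 2*w)*(2*w - 1)/(-w^2 + w - 1)^2 - 2/(-w^2 + w - 1) = 2*(w^2 - w - (w - 3)*(2*w - 1) + 1)/(w^2 - w + 1)^2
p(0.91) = -4.55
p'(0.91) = 6.24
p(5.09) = 0.19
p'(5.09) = 0.01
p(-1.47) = -1.93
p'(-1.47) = -1.21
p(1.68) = -1.23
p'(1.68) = 2.29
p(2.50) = -0.21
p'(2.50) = 0.60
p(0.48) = -6.72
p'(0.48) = 2.31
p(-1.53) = -1.86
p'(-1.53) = -1.14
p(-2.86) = -0.97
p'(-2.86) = -0.38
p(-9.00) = -0.26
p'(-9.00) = -0.03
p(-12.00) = -0.19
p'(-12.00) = -0.02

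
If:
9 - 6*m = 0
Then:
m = 3/2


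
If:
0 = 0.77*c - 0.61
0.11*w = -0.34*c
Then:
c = 0.79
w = -2.45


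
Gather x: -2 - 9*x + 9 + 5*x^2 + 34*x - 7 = 5*x^2 + 25*x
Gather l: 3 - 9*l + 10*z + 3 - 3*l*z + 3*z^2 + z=l*(-3*z - 9) + 3*z^2 + 11*z + 6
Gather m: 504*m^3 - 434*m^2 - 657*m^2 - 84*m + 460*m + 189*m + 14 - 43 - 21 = 504*m^3 - 1091*m^2 + 565*m - 50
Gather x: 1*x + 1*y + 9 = x + y + 9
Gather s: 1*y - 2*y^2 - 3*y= -2*y^2 - 2*y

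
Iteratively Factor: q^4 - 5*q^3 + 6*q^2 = (q - 2)*(q^3 - 3*q^2) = (q - 3)*(q - 2)*(q^2) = q*(q - 3)*(q - 2)*(q)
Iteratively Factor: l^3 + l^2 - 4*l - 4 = (l + 1)*(l^2 - 4) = (l + 1)*(l + 2)*(l - 2)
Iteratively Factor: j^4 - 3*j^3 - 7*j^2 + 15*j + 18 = (j - 3)*(j^3 - 7*j - 6) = (j - 3)*(j + 2)*(j^2 - 2*j - 3) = (j - 3)*(j + 1)*(j + 2)*(j - 3)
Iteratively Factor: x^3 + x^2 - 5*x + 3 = (x + 3)*(x^2 - 2*x + 1) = (x - 1)*(x + 3)*(x - 1)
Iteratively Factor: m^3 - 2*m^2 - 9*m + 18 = (m - 3)*(m^2 + m - 6) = (m - 3)*(m - 2)*(m + 3)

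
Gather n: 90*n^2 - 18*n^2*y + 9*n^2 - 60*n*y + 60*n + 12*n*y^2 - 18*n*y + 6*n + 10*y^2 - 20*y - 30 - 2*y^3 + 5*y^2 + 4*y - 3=n^2*(99 - 18*y) + n*(12*y^2 - 78*y + 66) - 2*y^3 + 15*y^2 - 16*y - 33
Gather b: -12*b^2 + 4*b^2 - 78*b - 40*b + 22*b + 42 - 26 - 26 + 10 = -8*b^2 - 96*b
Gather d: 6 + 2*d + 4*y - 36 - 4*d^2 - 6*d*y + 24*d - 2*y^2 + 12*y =-4*d^2 + d*(26 - 6*y) - 2*y^2 + 16*y - 30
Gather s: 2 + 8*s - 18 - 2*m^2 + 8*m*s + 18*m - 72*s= -2*m^2 + 18*m + s*(8*m - 64) - 16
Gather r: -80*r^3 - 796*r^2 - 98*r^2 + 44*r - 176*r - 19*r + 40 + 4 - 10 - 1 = -80*r^3 - 894*r^2 - 151*r + 33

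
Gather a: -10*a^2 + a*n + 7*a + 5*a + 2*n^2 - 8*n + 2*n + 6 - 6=-10*a^2 + a*(n + 12) + 2*n^2 - 6*n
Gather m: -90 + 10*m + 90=10*m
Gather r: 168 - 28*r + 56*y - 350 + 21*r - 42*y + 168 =-7*r + 14*y - 14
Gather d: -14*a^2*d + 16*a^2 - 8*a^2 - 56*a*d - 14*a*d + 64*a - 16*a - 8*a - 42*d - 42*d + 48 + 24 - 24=8*a^2 + 40*a + d*(-14*a^2 - 70*a - 84) + 48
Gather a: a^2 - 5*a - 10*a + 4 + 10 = a^2 - 15*a + 14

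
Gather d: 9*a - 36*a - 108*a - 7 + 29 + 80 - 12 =90 - 135*a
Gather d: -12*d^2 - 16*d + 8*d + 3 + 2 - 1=-12*d^2 - 8*d + 4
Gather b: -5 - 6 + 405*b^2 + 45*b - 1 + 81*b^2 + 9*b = 486*b^2 + 54*b - 12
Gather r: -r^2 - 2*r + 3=-r^2 - 2*r + 3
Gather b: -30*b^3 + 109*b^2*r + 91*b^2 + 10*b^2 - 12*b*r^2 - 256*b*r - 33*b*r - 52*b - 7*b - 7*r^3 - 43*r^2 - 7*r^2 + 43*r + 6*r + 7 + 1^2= -30*b^3 + b^2*(109*r + 101) + b*(-12*r^2 - 289*r - 59) - 7*r^3 - 50*r^2 + 49*r + 8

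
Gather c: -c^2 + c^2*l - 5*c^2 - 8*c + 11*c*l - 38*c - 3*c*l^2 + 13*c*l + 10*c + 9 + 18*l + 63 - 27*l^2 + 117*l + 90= c^2*(l - 6) + c*(-3*l^2 + 24*l - 36) - 27*l^2 + 135*l + 162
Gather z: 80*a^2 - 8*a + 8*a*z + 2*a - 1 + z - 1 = 80*a^2 - 6*a + z*(8*a + 1) - 2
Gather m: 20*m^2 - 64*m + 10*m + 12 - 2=20*m^2 - 54*m + 10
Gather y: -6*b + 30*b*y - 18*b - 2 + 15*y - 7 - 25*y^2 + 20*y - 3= -24*b - 25*y^2 + y*(30*b + 35) - 12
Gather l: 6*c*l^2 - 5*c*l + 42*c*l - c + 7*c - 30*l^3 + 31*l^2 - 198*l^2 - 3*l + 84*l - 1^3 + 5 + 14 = 6*c - 30*l^3 + l^2*(6*c - 167) + l*(37*c + 81) + 18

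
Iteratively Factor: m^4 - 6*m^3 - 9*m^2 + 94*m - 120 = (m - 5)*(m^3 - m^2 - 14*m + 24) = (m - 5)*(m - 2)*(m^2 + m - 12) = (m - 5)*(m - 2)*(m + 4)*(m - 3)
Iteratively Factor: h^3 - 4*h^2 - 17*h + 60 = (h - 5)*(h^2 + h - 12) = (h - 5)*(h + 4)*(h - 3)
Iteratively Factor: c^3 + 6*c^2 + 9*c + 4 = (c + 1)*(c^2 + 5*c + 4) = (c + 1)^2*(c + 4)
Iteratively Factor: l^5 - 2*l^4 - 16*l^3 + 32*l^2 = (l)*(l^4 - 2*l^3 - 16*l^2 + 32*l) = l*(l - 4)*(l^3 + 2*l^2 - 8*l) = l*(l - 4)*(l + 4)*(l^2 - 2*l) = l*(l - 4)*(l - 2)*(l + 4)*(l)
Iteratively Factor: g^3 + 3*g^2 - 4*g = (g)*(g^2 + 3*g - 4) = g*(g - 1)*(g + 4)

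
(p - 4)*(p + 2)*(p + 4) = p^3 + 2*p^2 - 16*p - 32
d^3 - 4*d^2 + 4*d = d*(d - 2)^2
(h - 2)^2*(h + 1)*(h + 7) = h^4 + 4*h^3 - 21*h^2 + 4*h + 28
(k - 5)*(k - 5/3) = k^2 - 20*k/3 + 25/3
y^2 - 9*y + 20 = (y - 5)*(y - 4)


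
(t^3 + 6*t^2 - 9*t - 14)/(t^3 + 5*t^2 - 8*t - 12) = (t + 7)/(t + 6)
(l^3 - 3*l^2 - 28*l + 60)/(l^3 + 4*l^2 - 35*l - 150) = (l - 2)/(l + 5)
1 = 1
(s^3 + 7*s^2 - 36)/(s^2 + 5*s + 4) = (s^3 + 7*s^2 - 36)/(s^2 + 5*s + 4)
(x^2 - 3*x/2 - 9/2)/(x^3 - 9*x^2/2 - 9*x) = (x - 3)/(x*(x - 6))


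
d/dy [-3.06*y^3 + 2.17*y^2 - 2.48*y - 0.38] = -9.18*y^2 + 4.34*y - 2.48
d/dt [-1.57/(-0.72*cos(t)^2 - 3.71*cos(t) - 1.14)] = (2.2608*cos(t) + 5.8247)*sin(t)/(0.72*cos(t)^2 + 3.71*cos(t) + 1.14)^2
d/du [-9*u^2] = -18*u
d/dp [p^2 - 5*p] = 2*p - 5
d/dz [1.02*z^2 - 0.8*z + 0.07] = 2.04*z - 0.8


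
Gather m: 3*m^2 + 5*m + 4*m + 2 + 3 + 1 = 3*m^2 + 9*m + 6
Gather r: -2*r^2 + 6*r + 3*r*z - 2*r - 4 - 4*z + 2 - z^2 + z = -2*r^2 + r*(3*z + 4) - z^2 - 3*z - 2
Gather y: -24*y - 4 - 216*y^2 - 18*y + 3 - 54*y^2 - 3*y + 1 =-270*y^2 - 45*y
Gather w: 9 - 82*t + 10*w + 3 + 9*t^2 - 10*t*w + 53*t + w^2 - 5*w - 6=9*t^2 - 29*t + w^2 + w*(5 - 10*t) + 6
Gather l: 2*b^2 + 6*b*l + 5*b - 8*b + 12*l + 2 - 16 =2*b^2 - 3*b + l*(6*b + 12) - 14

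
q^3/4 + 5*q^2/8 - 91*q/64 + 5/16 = (q/4 + 1)*(q - 5/4)*(q - 1/4)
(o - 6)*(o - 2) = o^2 - 8*o + 12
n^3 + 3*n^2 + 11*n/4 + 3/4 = (n + 1/2)*(n + 1)*(n + 3/2)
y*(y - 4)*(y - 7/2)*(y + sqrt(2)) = y^4 - 15*y^3/2 + sqrt(2)*y^3 - 15*sqrt(2)*y^2/2 + 14*y^2 + 14*sqrt(2)*y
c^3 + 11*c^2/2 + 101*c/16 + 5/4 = (c + 1/4)*(c + 5/4)*(c + 4)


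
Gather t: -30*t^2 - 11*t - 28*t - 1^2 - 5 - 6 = -30*t^2 - 39*t - 12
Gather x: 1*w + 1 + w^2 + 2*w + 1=w^2 + 3*w + 2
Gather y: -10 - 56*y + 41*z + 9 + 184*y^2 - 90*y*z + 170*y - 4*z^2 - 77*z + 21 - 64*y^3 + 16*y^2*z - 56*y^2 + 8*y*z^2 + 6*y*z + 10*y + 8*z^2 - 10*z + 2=-64*y^3 + y^2*(16*z + 128) + y*(8*z^2 - 84*z + 124) + 4*z^2 - 46*z + 22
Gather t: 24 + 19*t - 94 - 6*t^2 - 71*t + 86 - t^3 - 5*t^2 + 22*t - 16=-t^3 - 11*t^2 - 30*t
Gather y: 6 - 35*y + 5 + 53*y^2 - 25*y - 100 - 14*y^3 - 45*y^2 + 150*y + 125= -14*y^3 + 8*y^2 + 90*y + 36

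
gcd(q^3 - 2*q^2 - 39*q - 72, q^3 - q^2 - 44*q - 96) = q^2 - 5*q - 24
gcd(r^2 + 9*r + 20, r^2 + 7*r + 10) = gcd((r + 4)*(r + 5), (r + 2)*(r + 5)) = r + 5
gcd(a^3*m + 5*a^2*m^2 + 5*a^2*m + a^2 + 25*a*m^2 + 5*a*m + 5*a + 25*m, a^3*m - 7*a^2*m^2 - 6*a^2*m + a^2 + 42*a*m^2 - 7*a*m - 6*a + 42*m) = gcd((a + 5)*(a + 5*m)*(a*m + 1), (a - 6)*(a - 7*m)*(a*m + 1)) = a*m + 1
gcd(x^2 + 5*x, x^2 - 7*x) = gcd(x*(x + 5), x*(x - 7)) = x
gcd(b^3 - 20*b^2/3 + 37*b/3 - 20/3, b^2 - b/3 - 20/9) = b - 5/3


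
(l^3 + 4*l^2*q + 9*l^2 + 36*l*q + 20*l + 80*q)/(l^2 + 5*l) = l + 4*q + 4 + 16*q/l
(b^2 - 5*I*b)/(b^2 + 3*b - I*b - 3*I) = b*(b - 5*I)/(b^2 + b*(3 - I) - 3*I)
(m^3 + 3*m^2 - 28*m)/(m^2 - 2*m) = (m^2 + 3*m - 28)/(m - 2)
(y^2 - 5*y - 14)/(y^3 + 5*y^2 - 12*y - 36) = (y - 7)/(y^2 + 3*y - 18)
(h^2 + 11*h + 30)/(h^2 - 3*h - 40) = (h + 6)/(h - 8)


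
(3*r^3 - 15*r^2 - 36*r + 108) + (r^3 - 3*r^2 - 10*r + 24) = 4*r^3 - 18*r^2 - 46*r + 132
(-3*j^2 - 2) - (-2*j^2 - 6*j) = -j^2 + 6*j - 2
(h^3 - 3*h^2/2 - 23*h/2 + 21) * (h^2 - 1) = h^5 - 3*h^4/2 - 25*h^3/2 + 45*h^2/2 + 23*h/2 - 21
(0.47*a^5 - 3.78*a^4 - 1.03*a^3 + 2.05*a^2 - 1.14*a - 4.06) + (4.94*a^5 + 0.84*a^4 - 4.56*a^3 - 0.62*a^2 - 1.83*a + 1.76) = 5.41*a^5 - 2.94*a^4 - 5.59*a^3 + 1.43*a^2 - 2.97*a - 2.3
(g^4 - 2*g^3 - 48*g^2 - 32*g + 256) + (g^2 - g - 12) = g^4 - 2*g^3 - 47*g^2 - 33*g + 244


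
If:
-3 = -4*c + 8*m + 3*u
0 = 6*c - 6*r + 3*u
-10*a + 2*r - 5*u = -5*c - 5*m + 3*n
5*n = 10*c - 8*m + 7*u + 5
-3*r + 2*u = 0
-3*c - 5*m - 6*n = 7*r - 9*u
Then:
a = 1881/4745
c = -309/1898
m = -171/1898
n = -521/949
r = -618/949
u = -927/949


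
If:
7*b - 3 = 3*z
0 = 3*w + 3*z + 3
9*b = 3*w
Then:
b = 0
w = 0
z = -1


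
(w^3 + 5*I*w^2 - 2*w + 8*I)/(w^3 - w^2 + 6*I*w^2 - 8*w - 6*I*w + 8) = (w - I)/(w - 1)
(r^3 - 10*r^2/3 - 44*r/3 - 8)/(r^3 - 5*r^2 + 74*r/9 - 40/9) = 3*(3*r^3 - 10*r^2 - 44*r - 24)/(9*r^3 - 45*r^2 + 74*r - 40)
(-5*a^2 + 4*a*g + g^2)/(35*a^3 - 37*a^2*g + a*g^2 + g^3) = (-5*a - g)/(35*a^2 - 2*a*g - g^2)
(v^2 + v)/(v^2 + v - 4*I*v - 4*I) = v/(v - 4*I)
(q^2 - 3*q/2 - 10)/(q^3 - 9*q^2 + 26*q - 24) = (q + 5/2)/(q^2 - 5*q + 6)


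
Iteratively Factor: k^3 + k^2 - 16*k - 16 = (k + 4)*(k^2 - 3*k - 4) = (k + 1)*(k + 4)*(k - 4)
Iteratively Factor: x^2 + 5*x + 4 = (x + 4)*(x + 1)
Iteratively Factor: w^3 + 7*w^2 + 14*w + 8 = (w + 2)*(w^2 + 5*w + 4) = (w + 1)*(w + 2)*(w + 4)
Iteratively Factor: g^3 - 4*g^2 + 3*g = (g)*(g^2 - 4*g + 3) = g*(g - 1)*(g - 3)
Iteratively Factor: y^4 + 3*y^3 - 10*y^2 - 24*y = (y - 3)*(y^3 + 6*y^2 + 8*y) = (y - 3)*(y + 4)*(y^2 + 2*y) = (y - 3)*(y + 2)*(y + 4)*(y)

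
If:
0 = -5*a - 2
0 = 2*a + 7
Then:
No Solution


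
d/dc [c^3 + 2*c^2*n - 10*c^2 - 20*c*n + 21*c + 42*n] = 3*c^2 + 4*c*n - 20*c - 20*n + 21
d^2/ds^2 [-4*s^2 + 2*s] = -8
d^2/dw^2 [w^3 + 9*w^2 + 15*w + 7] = 6*w + 18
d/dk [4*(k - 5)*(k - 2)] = 8*k - 28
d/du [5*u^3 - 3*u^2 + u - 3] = 15*u^2 - 6*u + 1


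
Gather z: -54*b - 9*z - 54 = -54*b - 9*z - 54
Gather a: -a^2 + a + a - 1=-a^2 + 2*a - 1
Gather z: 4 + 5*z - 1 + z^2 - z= z^2 + 4*z + 3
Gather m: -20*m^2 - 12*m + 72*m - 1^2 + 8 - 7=-20*m^2 + 60*m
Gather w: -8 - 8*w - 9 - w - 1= -9*w - 18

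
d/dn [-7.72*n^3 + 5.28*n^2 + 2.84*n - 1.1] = -23.16*n^2 + 10.56*n + 2.84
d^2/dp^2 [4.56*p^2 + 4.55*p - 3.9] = 9.12000000000000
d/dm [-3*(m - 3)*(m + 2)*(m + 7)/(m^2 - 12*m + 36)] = 3*(-m^3 + 18*m^2 + 59*m - 162)/(m^3 - 18*m^2 + 108*m - 216)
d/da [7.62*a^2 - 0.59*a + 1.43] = 15.24*a - 0.59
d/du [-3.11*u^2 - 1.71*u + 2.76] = -6.22*u - 1.71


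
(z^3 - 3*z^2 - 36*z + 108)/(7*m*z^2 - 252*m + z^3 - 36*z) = (z - 3)/(7*m + z)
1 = 1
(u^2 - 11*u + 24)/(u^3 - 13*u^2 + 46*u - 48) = 1/(u - 2)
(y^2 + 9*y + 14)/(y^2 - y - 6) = (y + 7)/(y - 3)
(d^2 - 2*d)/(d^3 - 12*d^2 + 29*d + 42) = d*(d - 2)/(d^3 - 12*d^2 + 29*d + 42)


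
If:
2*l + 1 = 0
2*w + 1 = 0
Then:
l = -1/2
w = -1/2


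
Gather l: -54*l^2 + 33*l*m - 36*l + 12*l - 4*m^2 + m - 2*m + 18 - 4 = -54*l^2 + l*(33*m - 24) - 4*m^2 - m + 14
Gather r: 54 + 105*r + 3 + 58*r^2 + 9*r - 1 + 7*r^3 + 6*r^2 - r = 7*r^3 + 64*r^2 + 113*r + 56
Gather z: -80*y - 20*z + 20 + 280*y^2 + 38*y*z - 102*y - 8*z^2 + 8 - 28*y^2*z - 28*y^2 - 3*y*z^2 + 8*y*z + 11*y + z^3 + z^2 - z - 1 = 252*y^2 - 171*y + z^3 + z^2*(-3*y - 7) + z*(-28*y^2 + 46*y - 21) + 27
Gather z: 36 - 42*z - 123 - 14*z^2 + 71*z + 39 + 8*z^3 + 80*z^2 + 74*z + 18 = 8*z^3 + 66*z^2 + 103*z - 30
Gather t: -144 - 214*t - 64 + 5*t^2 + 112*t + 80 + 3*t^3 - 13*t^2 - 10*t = 3*t^3 - 8*t^2 - 112*t - 128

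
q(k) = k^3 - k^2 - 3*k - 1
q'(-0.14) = -2.66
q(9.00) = 620.00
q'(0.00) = -3.00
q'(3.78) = 32.31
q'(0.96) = -2.16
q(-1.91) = -5.89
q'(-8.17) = 213.59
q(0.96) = -3.92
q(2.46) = 0.46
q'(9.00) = 222.00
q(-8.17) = -588.58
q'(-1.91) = 11.76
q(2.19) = -1.86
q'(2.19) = 7.01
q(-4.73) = -115.01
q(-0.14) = -0.60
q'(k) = 3*k^2 - 2*k - 3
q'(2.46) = 10.23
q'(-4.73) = 73.58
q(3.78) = 27.38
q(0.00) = -1.00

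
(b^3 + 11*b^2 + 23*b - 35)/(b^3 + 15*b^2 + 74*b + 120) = (b^2 + 6*b - 7)/(b^2 + 10*b + 24)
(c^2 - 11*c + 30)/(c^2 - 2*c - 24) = (c - 5)/(c + 4)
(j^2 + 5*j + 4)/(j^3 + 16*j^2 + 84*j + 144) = (j + 1)/(j^2 + 12*j + 36)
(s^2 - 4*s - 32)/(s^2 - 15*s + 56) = (s + 4)/(s - 7)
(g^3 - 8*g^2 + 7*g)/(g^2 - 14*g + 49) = g*(g - 1)/(g - 7)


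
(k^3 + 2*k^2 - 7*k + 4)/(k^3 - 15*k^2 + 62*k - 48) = (k^2 + 3*k - 4)/(k^2 - 14*k + 48)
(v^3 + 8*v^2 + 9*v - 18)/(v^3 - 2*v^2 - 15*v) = (v^2 + 5*v - 6)/(v*(v - 5))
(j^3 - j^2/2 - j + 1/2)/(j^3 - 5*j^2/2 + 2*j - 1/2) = (j + 1)/(j - 1)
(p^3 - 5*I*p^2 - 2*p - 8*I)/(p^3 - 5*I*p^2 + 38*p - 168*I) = (p^2 - I*p + 2)/(p^2 - I*p + 42)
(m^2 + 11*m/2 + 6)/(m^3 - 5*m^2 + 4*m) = (m^2 + 11*m/2 + 6)/(m*(m^2 - 5*m + 4))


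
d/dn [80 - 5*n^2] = -10*n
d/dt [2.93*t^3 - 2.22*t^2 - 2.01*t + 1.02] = 8.79*t^2 - 4.44*t - 2.01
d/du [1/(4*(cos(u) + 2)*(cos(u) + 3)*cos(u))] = (3*sin(u) + 6*sin(u)/cos(u)^2 + 10*tan(u))/(4*(cos(u) + 2)^2*(cos(u) + 3)^2)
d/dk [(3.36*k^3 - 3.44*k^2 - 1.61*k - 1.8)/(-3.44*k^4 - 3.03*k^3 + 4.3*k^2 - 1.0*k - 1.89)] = (11.5584*k^6 - 23.6672*k^5 - 12.5904*k^4 - 41.2446*k^3 - 25.0502*k^2 + 28.4832*k + 1.2429)/(11.8336*k^8 + 20.8464*k^7 - 20.4031*k^6 - 19.178*k^5 + 37.5532*k^4 + 2.8534*k^3 - 15.254*k^2 + 3.78*k + 3.5721)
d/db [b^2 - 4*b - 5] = 2*b - 4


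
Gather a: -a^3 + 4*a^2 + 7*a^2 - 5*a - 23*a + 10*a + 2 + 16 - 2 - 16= -a^3 + 11*a^2 - 18*a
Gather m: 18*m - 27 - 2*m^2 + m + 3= -2*m^2 + 19*m - 24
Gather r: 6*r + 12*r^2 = 12*r^2 + 6*r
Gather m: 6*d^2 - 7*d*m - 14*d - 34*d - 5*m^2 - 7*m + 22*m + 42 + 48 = 6*d^2 - 48*d - 5*m^2 + m*(15 - 7*d) + 90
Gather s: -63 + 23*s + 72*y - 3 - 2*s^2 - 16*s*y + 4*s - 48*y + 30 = -2*s^2 + s*(27 - 16*y) + 24*y - 36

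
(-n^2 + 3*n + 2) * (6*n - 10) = -6*n^3 + 28*n^2 - 18*n - 20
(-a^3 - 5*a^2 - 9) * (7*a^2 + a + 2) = -7*a^5 - 36*a^4 - 7*a^3 - 73*a^2 - 9*a - 18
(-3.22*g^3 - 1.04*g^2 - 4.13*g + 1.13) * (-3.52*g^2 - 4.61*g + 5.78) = 11.3344*g^5 + 18.505*g^4 + 0.720399999999996*g^3 + 9.0505*g^2 - 29.0807*g + 6.5314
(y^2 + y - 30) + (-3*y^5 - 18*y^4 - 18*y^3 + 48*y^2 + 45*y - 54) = -3*y^5 - 18*y^4 - 18*y^3 + 49*y^2 + 46*y - 84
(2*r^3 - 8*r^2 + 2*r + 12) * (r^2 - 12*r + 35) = 2*r^5 - 32*r^4 + 168*r^3 - 292*r^2 - 74*r + 420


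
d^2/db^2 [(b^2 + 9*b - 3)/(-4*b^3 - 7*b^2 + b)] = 2*(-16*b^6 - 432*b^5 - 480*b^4 + 188*b^3 + 405*b^2 - 63*b + 3)/(b^3*(64*b^6 + 336*b^5 + 540*b^4 + 175*b^3 - 135*b^2 + 21*b - 1))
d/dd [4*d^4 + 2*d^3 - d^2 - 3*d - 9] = 16*d^3 + 6*d^2 - 2*d - 3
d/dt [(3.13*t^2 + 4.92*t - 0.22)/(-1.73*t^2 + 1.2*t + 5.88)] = (12.2676*t^2 + 36.0476*t + 29.1936)/(2.9929*t^4 - 4.152*t^3 - 18.9048*t^2 + 14.112*t + 34.5744)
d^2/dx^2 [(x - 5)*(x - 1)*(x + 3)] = 6*x - 6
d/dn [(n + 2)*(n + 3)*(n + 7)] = 3*n^2 + 24*n + 41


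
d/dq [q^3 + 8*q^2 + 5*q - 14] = 3*q^2 + 16*q + 5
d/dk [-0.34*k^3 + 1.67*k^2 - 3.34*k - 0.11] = -1.02*k^2 + 3.34*k - 3.34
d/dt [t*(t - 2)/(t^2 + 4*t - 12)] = 6/(t^2 + 12*t + 36)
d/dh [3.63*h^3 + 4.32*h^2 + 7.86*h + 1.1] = 10.89*h^2 + 8.64*h + 7.86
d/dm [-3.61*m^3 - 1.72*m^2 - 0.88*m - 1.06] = -10.83*m^2 - 3.44*m - 0.88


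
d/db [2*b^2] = 4*b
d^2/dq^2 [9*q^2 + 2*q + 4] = 18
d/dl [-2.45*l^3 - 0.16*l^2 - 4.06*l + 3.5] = -7.35*l^2 - 0.32*l - 4.06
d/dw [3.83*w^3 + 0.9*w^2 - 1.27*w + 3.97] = 11.49*w^2 + 1.8*w - 1.27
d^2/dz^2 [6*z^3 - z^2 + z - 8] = 36*z - 2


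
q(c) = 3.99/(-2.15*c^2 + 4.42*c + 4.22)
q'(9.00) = 0.01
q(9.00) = -0.03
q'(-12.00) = -0.00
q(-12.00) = -0.01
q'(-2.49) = -0.15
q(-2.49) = -0.20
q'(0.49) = -0.27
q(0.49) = 0.68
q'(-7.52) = -0.01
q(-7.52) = -0.03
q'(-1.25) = -1.80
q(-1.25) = -0.86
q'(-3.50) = -0.05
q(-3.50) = -0.11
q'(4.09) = 0.28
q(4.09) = -0.29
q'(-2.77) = -0.11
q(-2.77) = -0.16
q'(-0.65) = -149.63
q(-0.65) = 9.10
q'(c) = 3.99*(4.3*c - 4.42)/(-2.15*c^2 + 4.42*c + 4.22)^2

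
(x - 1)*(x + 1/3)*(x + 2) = x^3 + 4*x^2/3 - 5*x/3 - 2/3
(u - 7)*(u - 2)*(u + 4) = u^3 - 5*u^2 - 22*u + 56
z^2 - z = z*(z - 1)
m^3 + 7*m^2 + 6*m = m*(m + 1)*(m + 6)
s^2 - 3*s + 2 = (s - 2)*(s - 1)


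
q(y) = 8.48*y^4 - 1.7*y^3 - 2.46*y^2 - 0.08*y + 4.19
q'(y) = 33.92*y^3 - 5.1*y^2 - 4.92*y - 0.08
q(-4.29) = 2965.75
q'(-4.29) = -2750.94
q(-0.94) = 10.12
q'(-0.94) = -28.13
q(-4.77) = 4523.15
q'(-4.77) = -3774.03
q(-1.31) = 28.87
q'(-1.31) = -78.64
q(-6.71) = 17597.96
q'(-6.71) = -10444.32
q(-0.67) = 5.36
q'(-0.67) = -9.27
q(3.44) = 1093.09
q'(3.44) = 1303.45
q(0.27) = 4.00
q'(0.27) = -1.11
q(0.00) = 4.19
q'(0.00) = -0.08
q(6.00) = 10538.03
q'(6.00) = 7113.52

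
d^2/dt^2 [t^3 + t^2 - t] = 6*t + 2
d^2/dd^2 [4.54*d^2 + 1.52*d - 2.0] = 9.08000000000000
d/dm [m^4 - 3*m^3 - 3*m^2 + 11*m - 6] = 4*m^3 - 9*m^2 - 6*m + 11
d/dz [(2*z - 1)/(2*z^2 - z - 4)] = (4*z^2 - 2*z - (2*z - 1)*(4*z - 1) - 8)/(-2*z^2 + z + 4)^2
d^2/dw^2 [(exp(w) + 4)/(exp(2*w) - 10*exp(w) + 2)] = (exp(4*w) + 26*exp(3*w) - 132*exp(2*w) + 388*exp(w) + 84)*exp(w)/(exp(6*w) - 30*exp(5*w) + 306*exp(4*w) - 1120*exp(3*w) + 612*exp(2*w) - 120*exp(w) + 8)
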